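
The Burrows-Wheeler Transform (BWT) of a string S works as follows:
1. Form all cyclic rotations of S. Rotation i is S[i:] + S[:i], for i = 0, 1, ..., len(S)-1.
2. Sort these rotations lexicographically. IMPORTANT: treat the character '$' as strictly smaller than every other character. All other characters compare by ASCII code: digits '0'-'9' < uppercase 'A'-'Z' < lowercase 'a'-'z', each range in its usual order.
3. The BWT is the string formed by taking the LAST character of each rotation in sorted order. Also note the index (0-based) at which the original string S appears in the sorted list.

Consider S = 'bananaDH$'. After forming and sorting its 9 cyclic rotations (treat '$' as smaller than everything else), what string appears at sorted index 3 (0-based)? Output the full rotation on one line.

Answer: aDH$banan

Derivation:
All 9 rotations (rotation i = S[i:]+S[:i]):
  rot[0] = bananaDH$
  rot[1] = ananaDH$b
  rot[2] = nanaDH$ba
  rot[3] = anaDH$ban
  rot[4] = naDH$bana
  rot[5] = aDH$banan
  rot[6] = DH$banana
  rot[7] = H$bananaD
  rot[8] = $bananaDH
Sorted (with $ < everything):
  sorted[0] = $bananaDH
  sorted[1] = DH$banana
  sorted[2] = H$bananaD
  sorted[3] = aDH$banan
  sorted[4] = anaDH$ban
  sorted[5] = ananaDH$b
  sorted[6] = bananaDH$
  sorted[7] = naDH$bana
  sorted[8] = nanaDH$ba
sorted[3] = aDH$banan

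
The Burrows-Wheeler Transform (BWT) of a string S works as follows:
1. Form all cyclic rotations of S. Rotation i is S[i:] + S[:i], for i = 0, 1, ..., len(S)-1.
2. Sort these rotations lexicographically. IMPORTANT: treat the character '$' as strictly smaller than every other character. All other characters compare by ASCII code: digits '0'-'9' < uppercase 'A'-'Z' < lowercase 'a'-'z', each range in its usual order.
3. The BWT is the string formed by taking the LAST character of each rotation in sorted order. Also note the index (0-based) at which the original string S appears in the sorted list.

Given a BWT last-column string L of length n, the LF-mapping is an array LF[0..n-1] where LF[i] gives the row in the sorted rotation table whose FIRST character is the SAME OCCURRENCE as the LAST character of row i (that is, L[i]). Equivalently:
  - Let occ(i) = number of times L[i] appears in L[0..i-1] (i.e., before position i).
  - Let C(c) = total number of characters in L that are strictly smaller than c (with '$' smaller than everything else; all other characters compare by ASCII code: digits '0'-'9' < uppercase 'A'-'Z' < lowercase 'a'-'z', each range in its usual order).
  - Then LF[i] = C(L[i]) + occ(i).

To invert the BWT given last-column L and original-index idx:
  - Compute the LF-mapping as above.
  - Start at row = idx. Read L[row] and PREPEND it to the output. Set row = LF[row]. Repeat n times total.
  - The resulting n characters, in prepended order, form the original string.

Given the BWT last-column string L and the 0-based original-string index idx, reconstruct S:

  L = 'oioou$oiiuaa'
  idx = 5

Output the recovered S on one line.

LF mapping: 6 3 7 8 10 0 9 4 5 11 1 2
Walk LF starting at row 5, prepending L[row]:
  step 1: row=5, L[5]='$', prepend. Next row=LF[5]=0
  step 2: row=0, L[0]='o', prepend. Next row=LF[0]=6
  step 3: row=6, L[6]='o', prepend. Next row=LF[6]=9
  step 4: row=9, L[9]='u', prepend. Next row=LF[9]=11
  step 5: row=11, L[11]='a', prepend. Next row=LF[11]=2
  step 6: row=2, L[2]='o', prepend. Next row=LF[2]=7
  step 7: row=7, L[7]='i', prepend. Next row=LF[7]=4
  step 8: row=4, L[4]='u', prepend. Next row=LF[4]=10
  step 9: row=10, L[10]='a', prepend. Next row=LF[10]=1
  step 10: row=1, L[1]='i', prepend. Next row=LF[1]=3
  step 11: row=3, L[3]='o', prepend. Next row=LF[3]=8
  step 12: row=8, L[8]='i', prepend. Next row=LF[8]=5
Reversed output: ioiauioauoo$

Answer: ioiauioauoo$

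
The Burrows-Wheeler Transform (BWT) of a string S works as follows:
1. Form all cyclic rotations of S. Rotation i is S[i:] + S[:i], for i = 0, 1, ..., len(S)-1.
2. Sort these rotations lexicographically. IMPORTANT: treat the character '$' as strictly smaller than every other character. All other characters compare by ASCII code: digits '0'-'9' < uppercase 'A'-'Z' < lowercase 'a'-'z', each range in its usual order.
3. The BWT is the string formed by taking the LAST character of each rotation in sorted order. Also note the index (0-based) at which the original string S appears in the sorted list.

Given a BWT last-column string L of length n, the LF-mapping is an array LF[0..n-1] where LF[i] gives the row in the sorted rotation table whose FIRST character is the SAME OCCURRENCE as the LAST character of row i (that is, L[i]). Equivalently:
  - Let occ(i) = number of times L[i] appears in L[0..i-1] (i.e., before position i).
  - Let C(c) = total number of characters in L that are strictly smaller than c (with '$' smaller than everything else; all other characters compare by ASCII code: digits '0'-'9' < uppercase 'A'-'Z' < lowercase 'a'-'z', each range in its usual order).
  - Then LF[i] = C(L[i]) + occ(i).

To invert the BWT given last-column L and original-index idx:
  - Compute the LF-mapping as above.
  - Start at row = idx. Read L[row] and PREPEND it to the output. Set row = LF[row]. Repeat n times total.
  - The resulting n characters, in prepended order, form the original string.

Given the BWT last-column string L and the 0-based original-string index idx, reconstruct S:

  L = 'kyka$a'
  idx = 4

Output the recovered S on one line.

LF mapping: 3 5 4 1 0 2
Walk LF starting at row 4, prepending L[row]:
  step 1: row=4, L[4]='$', prepend. Next row=LF[4]=0
  step 2: row=0, L[0]='k', prepend. Next row=LF[0]=3
  step 3: row=3, L[3]='a', prepend. Next row=LF[3]=1
  step 4: row=1, L[1]='y', prepend. Next row=LF[1]=5
  step 5: row=5, L[5]='a', prepend. Next row=LF[5]=2
  step 6: row=2, L[2]='k', prepend. Next row=LF[2]=4
Reversed output: kayak$

Answer: kayak$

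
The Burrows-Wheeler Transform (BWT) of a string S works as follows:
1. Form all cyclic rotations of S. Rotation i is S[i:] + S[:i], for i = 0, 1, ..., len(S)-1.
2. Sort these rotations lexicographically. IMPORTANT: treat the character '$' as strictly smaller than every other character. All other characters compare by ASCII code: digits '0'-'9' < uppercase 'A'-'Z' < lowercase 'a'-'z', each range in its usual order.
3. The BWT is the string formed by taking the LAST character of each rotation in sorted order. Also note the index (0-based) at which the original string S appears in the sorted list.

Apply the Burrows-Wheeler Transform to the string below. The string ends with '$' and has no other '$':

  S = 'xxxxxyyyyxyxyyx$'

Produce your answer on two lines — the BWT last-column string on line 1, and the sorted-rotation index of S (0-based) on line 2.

All 16 rotations (rotation i = S[i:]+S[:i]):
  rot[0] = xxxxxyyyyxyxyyx$
  rot[1] = xxxxyyyyxyxyyx$x
  rot[2] = xxxyyyyxyxyyx$xx
  rot[3] = xxyyyyxyxyyx$xxx
  rot[4] = xyyyyxyxyyx$xxxx
  rot[5] = yyyyxyxyyx$xxxxx
  rot[6] = yyyxyxyyx$xxxxxy
  rot[7] = yyxyxyyx$xxxxxyy
  rot[8] = yxyxyyx$xxxxxyyy
  rot[9] = xyxyyx$xxxxxyyyy
  rot[10] = yxyyx$xxxxxyyyyx
  rot[11] = xyyx$xxxxxyyyyxy
  rot[12] = yyx$xxxxxyyyyxyx
  rot[13] = yx$xxxxxyyyyxyxy
  rot[14] = x$xxxxxyyyyxyxyy
  rot[15] = $xxxxxyyyyxyxyyx
Sorted (with $ < everything):
  sorted[0] = $xxxxxyyyyxyxyyx  (last char: 'x')
  sorted[1] = x$xxxxxyyyyxyxyy  (last char: 'y')
  sorted[2] = xxxxxyyyyxyxyyx$  (last char: '$')
  sorted[3] = xxxxyyyyxyxyyx$x  (last char: 'x')
  sorted[4] = xxxyyyyxyxyyx$xx  (last char: 'x')
  sorted[5] = xxyyyyxyxyyx$xxx  (last char: 'x')
  sorted[6] = xyxyyx$xxxxxyyyy  (last char: 'y')
  sorted[7] = xyyx$xxxxxyyyyxy  (last char: 'y')
  sorted[8] = xyyyyxyxyyx$xxxx  (last char: 'x')
  sorted[9] = yx$xxxxxyyyyxyxy  (last char: 'y')
  sorted[10] = yxyxyyx$xxxxxyyy  (last char: 'y')
  sorted[11] = yxyyx$xxxxxyyyyx  (last char: 'x')
  sorted[12] = yyx$xxxxxyyyyxyx  (last char: 'x')
  sorted[13] = yyxyxyyx$xxxxxyy  (last char: 'y')
  sorted[14] = yyyxyxyyx$xxxxxy  (last char: 'y')
  sorted[15] = yyyyxyxyyx$xxxxx  (last char: 'x')
Last column: xy$xxxyyxyyxxyyx
Original string S is at sorted index 2

Answer: xy$xxxyyxyyxxyyx
2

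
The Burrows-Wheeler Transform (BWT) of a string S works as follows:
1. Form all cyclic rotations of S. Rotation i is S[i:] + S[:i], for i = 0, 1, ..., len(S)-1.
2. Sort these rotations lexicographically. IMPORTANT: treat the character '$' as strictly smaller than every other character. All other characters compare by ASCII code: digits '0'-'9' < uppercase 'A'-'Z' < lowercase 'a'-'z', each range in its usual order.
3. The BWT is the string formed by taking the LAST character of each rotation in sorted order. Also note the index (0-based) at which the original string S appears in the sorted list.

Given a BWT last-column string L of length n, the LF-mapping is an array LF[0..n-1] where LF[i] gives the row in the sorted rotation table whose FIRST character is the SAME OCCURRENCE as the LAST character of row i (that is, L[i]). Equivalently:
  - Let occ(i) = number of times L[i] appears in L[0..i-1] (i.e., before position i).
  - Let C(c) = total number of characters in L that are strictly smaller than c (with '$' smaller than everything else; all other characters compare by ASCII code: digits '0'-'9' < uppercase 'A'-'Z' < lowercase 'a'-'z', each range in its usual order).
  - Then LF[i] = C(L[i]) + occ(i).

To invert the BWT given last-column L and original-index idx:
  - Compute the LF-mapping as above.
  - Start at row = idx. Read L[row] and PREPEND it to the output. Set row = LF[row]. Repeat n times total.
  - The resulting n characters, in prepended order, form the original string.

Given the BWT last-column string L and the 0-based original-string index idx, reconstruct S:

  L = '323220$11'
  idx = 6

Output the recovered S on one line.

Answer: 22021313$

Derivation:
LF mapping: 7 4 8 5 6 1 0 2 3
Walk LF starting at row 6, prepending L[row]:
  step 1: row=6, L[6]='$', prepend. Next row=LF[6]=0
  step 2: row=0, L[0]='3', prepend. Next row=LF[0]=7
  step 3: row=7, L[7]='1', prepend. Next row=LF[7]=2
  step 4: row=2, L[2]='3', prepend. Next row=LF[2]=8
  step 5: row=8, L[8]='1', prepend. Next row=LF[8]=3
  step 6: row=3, L[3]='2', prepend. Next row=LF[3]=5
  step 7: row=5, L[5]='0', prepend. Next row=LF[5]=1
  step 8: row=1, L[1]='2', prepend. Next row=LF[1]=4
  step 9: row=4, L[4]='2', prepend. Next row=LF[4]=6
Reversed output: 22021313$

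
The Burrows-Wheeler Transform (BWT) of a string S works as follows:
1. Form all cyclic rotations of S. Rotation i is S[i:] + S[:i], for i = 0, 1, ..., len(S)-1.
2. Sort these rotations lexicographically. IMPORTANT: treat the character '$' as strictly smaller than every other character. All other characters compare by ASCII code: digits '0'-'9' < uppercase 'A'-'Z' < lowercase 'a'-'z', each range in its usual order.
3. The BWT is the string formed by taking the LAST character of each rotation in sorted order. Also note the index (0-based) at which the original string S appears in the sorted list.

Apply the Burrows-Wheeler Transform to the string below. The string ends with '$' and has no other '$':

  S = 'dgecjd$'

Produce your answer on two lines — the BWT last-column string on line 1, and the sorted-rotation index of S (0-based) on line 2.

All 7 rotations (rotation i = S[i:]+S[:i]):
  rot[0] = dgecjd$
  rot[1] = gecjd$d
  rot[2] = ecjd$dg
  rot[3] = cjd$dge
  rot[4] = jd$dgec
  rot[5] = d$dgecj
  rot[6] = $dgecjd
Sorted (with $ < everything):
  sorted[0] = $dgecjd  (last char: 'd')
  sorted[1] = cjd$dge  (last char: 'e')
  sorted[2] = d$dgecj  (last char: 'j')
  sorted[3] = dgecjd$  (last char: '$')
  sorted[4] = ecjd$dg  (last char: 'g')
  sorted[5] = gecjd$d  (last char: 'd')
  sorted[6] = jd$dgec  (last char: 'c')
Last column: dej$gdc
Original string S is at sorted index 3

Answer: dej$gdc
3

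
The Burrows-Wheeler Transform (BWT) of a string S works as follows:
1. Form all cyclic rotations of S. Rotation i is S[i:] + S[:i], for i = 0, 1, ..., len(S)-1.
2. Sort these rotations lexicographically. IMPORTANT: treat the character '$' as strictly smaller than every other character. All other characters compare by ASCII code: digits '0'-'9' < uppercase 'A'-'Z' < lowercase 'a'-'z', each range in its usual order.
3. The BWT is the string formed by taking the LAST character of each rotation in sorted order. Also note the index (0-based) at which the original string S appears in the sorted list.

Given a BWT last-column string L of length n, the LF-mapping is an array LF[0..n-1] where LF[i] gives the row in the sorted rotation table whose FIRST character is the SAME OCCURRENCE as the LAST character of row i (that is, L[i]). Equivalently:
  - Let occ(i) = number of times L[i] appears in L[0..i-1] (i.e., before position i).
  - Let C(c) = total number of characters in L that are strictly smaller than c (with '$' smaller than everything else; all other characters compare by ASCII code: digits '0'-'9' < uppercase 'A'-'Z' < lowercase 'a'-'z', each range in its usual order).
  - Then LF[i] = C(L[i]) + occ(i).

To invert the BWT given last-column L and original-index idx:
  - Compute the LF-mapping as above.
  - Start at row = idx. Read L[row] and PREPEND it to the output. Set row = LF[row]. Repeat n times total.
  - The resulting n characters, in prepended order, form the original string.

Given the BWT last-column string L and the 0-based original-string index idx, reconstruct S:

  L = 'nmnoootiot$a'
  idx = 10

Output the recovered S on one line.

LF mapping: 4 3 5 6 7 8 10 2 9 11 0 1
Walk LF starting at row 10, prepending L[row]:
  step 1: row=10, L[10]='$', prepend. Next row=LF[10]=0
  step 2: row=0, L[0]='n', prepend. Next row=LF[0]=4
  step 3: row=4, L[4]='o', prepend. Next row=LF[4]=7
  step 4: row=7, L[7]='i', prepend. Next row=LF[7]=2
  step 5: row=2, L[2]='n', prepend. Next row=LF[2]=5
  step 6: row=5, L[5]='o', prepend. Next row=LF[5]=8
  step 7: row=8, L[8]='o', prepend. Next row=LF[8]=9
  step 8: row=9, L[9]='t', prepend. Next row=LF[9]=11
  step 9: row=11, L[11]='a', prepend. Next row=LF[11]=1
  step 10: row=1, L[1]='m', prepend. Next row=LF[1]=3
  step 11: row=3, L[3]='o', prepend. Next row=LF[3]=6
  step 12: row=6, L[6]='t', prepend. Next row=LF[6]=10
Reversed output: tomatoonion$

Answer: tomatoonion$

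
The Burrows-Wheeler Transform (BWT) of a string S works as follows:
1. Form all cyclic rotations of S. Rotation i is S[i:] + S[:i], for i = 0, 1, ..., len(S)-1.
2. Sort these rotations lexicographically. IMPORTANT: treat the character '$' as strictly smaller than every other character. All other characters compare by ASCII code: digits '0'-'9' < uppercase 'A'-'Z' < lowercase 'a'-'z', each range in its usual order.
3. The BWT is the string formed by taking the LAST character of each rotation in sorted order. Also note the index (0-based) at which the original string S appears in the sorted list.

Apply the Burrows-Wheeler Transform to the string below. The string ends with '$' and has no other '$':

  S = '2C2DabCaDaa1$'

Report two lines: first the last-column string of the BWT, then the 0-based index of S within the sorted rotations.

Answer: 1a$C2ba2aCDDa
2

Derivation:
All 13 rotations (rotation i = S[i:]+S[:i]):
  rot[0] = 2C2DabCaDaa1$
  rot[1] = C2DabCaDaa1$2
  rot[2] = 2DabCaDaa1$2C
  rot[3] = DabCaDaa1$2C2
  rot[4] = abCaDaa1$2C2D
  rot[5] = bCaDaa1$2C2Da
  rot[6] = CaDaa1$2C2Dab
  rot[7] = aDaa1$2C2DabC
  rot[8] = Daa1$2C2DabCa
  rot[9] = aa1$2C2DabCaD
  rot[10] = a1$2C2DabCaDa
  rot[11] = 1$2C2DabCaDaa
  rot[12] = $2C2DabCaDaa1
Sorted (with $ < everything):
  sorted[0] = $2C2DabCaDaa1  (last char: '1')
  sorted[1] = 1$2C2DabCaDaa  (last char: 'a')
  sorted[2] = 2C2DabCaDaa1$  (last char: '$')
  sorted[3] = 2DabCaDaa1$2C  (last char: 'C')
  sorted[4] = C2DabCaDaa1$2  (last char: '2')
  sorted[5] = CaDaa1$2C2Dab  (last char: 'b')
  sorted[6] = Daa1$2C2DabCa  (last char: 'a')
  sorted[7] = DabCaDaa1$2C2  (last char: '2')
  sorted[8] = a1$2C2DabCaDa  (last char: 'a')
  sorted[9] = aDaa1$2C2DabC  (last char: 'C')
  sorted[10] = aa1$2C2DabCaD  (last char: 'D')
  sorted[11] = abCaDaa1$2C2D  (last char: 'D')
  sorted[12] = bCaDaa1$2C2Da  (last char: 'a')
Last column: 1a$C2ba2aCDDa
Original string S is at sorted index 2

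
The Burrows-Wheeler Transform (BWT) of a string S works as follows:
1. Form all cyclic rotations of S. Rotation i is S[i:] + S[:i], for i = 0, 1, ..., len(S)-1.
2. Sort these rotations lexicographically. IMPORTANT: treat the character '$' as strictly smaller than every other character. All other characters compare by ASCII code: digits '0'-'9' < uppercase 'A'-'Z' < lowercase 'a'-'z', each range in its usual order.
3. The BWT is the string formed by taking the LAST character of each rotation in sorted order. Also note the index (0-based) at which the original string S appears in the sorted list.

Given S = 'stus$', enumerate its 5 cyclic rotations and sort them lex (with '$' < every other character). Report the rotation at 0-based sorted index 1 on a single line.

Answer: s$stu

Derivation:
All 5 rotations (rotation i = S[i:]+S[:i]):
  rot[0] = stus$
  rot[1] = tus$s
  rot[2] = us$st
  rot[3] = s$stu
  rot[4] = $stus
Sorted (with $ < everything):
  sorted[0] = $stus
  sorted[1] = s$stu
  sorted[2] = stus$
  sorted[3] = tus$s
  sorted[4] = us$st
sorted[1] = s$stu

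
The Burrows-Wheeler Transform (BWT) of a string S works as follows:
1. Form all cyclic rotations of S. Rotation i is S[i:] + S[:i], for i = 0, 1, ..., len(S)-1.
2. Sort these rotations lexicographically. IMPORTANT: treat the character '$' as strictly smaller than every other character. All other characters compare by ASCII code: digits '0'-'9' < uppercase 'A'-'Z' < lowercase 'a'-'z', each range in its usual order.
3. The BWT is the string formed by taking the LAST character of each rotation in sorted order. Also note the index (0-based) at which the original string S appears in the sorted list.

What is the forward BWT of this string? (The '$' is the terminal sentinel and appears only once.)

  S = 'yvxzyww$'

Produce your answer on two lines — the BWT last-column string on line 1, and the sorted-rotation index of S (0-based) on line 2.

Answer: wywyv$zx
5

Derivation:
All 8 rotations (rotation i = S[i:]+S[:i]):
  rot[0] = yvxzyww$
  rot[1] = vxzyww$y
  rot[2] = xzyww$yv
  rot[3] = zyww$yvx
  rot[4] = yww$yvxz
  rot[5] = ww$yvxzy
  rot[6] = w$yvxzyw
  rot[7] = $yvxzyww
Sorted (with $ < everything):
  sorted[0] = $yvxzyww  (last char: 'w')
  sorted[1] = vxzyww$y  (last char: 'y')
  sorted[2] = w$yvxzyw  (last char: 'w')
  sorted[3] = ww$yvxzy  (last char: 'y')
  sorted[4] = xzyww$yv  (last char: 'v')
  sorted[5] = yvxzyww$  (last char: '$')
  sorted[6] = yww$yvxz  (last char: 'z')
  sorted[7] = zyww$yvx  (last char: 'x')
Last column: wywyv$zx
Original string S is at sorted index 5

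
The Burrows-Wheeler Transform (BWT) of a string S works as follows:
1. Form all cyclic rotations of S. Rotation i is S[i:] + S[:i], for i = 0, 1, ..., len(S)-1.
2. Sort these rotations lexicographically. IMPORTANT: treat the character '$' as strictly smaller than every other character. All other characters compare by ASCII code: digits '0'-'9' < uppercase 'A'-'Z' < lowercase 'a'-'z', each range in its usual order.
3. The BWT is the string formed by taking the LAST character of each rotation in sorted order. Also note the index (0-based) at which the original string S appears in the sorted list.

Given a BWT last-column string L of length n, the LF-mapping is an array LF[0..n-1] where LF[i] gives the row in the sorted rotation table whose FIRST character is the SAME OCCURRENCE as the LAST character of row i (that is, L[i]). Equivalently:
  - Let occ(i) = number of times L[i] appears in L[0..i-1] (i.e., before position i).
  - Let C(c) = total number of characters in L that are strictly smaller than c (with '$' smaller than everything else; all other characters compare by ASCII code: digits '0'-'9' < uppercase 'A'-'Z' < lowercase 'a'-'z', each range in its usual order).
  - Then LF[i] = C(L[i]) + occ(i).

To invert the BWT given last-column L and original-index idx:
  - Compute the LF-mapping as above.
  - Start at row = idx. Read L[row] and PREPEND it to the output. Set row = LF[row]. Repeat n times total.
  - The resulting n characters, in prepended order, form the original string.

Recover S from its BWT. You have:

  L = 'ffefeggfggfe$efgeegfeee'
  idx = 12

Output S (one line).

LF mapping: 10 11 1 12 2 17 18 13 19 20 14 3 0 4 15 21 5 6 22 16 7 8 9
Walk LF starting at row 12, prepending L[row]:
  step 1: row=12, L[12]='$', prepend. Next row=LF[12]=0
  step 2: row=0, L[0]='f', prepend. Next row=LF[0]=10
  step 3: row=10, L[10]='f', prepend. Next row=LF[10]=14
  step 4: row=14, L[14]='f', prepend. Next row=LF[14]=15
  step 5: row=15, L[15]='g', prepend. Next row=LF[15]=21
  step 6: row=21, L[21]='e', prepend. Next row=LF[21]=8
  step 7: row=8, L[8]='g', prepend. Next row=LF[8]=19
  step 8: row=19, L[19]='f', prepend. Next row=LF[19]=16
  step 9: row=16, L[16]='e', prepend. Next row=LF[16]=5
  step 10: row=5, L[5]='g', prepend. Next row=LF[5]=17
  step 11: row=17, L[17]='e', prepend. Next row=LF[17]=6
  step 12: row=6, L[6]='g', prepend. Next row=LF[6]=18
  step 13: row=18, L[18]='g', prepend. Next row=LF[18]=22
  step 14: row=22, L[22]='e', prepend. Next row=LF[22]=9
  step 15: row=9, L[9]='g', prepend. Next row=LF[9]=20
  step 16: row=20, L[20]='e', prepend. Next row=LF[20]=7
  step 17: row=7, L[7]='f', prepend. Next row=LF[7]=13
  step 18: row=13, L[13]='e', prepend. Next row=LF[13]=4
  step 19: row=4, L[4]='e', prepend. Next row=LF[4]=2
  step 20: row=2, L[2]='e', prepend. Next row=LF[2]=1
  step 21: row=1, L[1]='f', prepend. Next row=LF[1]=11
  step 22: row=11, L[11]='e', prepend. Next row=LF[11]=3
  step 23: row=3, L[3]='f', prepend. Next row=LF[3]=12
Reversed output: fefeeefegeggegefgegfff$

Answer: fefeeefegeggegefgegfff$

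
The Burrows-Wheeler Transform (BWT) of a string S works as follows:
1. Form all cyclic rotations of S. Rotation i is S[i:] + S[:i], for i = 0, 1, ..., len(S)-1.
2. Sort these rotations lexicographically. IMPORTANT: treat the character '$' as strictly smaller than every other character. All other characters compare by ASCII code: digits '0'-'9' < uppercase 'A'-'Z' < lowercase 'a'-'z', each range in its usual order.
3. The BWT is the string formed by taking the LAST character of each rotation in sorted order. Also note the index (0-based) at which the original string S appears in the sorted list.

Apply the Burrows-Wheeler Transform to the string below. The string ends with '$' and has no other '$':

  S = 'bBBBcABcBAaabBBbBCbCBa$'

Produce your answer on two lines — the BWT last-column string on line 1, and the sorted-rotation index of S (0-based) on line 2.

All 23 rotations (rotation i = S[i:]+S[:i]):
  rot[0] = bBBBcABcBAaabBBbBCbCBa$
  rot[1] = BBBcABcBAaabBBbBCbCBa$b
  rot[2] = BBcABcBAaabBBbBCbCBa$bB
  rot[3] = BcABcBAaabBBbBCbCBa$bBB
  rot[4] = cABcBAaabBBbBCbCBa$bBBB
  rot[5] = ABcBAaabBBbBCbCBa$bBBBc
  rot[6] = BcBAaabBBbBCbCBa$bBBBcA
  rot[7] = cBAaabBBbBCbCBa$bBBBcAB
  rot[8] = BAaabBBbBCbCBa$bBBBcABc
  rot[9] = AaabBBbBCbCBa$bBBBcABcB
  rot[10] = aabBBbBCbCBa$bBBBcABcBA
  rot[11] = abBBbBCbCBa$bBBBcABcBAa
  rot[12] = bBBbBCbCBa$bBBBcABcBAaa
  rot[13] = BBbBCbCBa$bBBBcABcBAaab
  rot[14] = BbBCbCBa$bBBBcABcBAaabB
  rot[15] = bBCbCBa$bBBBcABcBAaabBB
  rot[16] = BCbCBa$bBBBcABcBAaabBBb
  rot[17] = CbCBa$bBBBcABcBAaabBBbB
  rot[18] = bCBa$bBBBcABcBAaabBBbBC
  rot[19] = CBa$bBBBcABcBAaabBBbBCb
  rot[20] = Ba$bBBBcABcBAaabBBbBCbC
  rot[21] = a$bBBBcABcBAaabBBbBCbCB
  rot[22] = $bBBBcABcBAaabBBbBCbCBa
Sorted (with $ < everything):
  sorted[0] = $bBBBcABcBAaabBBbBCbCBa  (last char: 'a')
  sorted[1] = ABcBAaabBBbBCbCBa$bBBBc  (last char: 'c')
  sorted[2] = AaabBBbBCbCBa$bBBBcABcB  (last char: 'B')
  sorted[3] = BAaabBBbBCbCBa$bBBBcABc  (last char: 'c')
  sorted[4] = BBBcABcBAaabBBbBCbCBa$b  (last char: 'b')
  sorted[5] = BBbBCbCBa$bBBBcABcBAaab  (last char: 'b')
  sorted[6] = BBcABcBAaabBBbBCbCBa$bB  (last char: 'B')
  sorted[7] = BCbCBa$bBBBcABcBAaabBBb  (last char: 'b')
  sorted[8] = Ba$bBBBcABcBAaabBBbBCbC  (last char: 'C')
  sorted[9] = BbBCbCBa$bBBBcABcBAaabB  (last char: 'B')
  sorted[10] = BcABcBAaabBBbBCbCBa$bBB  (last char: 'B')
  sorted[11] = BcBAaabBBbBCbCBa$bBBBcA  (last char: 'A')
  sorted[12] = CBa$bBBBcABcBAaabBBbBCb  (last char: 'b')
  sorted[13] = CbCBa$bBBBcABcBAaabBBbB  (last char: 'B')
  sorted[14] = a$bBBBcABcBAaabBBbBCbCB  (last char: 'B')
  sorted[15] = aabBBbBCbCBa$bBBBcABcBA  (last char: 'A')
  sorted[16] = abBBbBCbCBa$bBBBcABcBAa  (last char: 'a')
  sorted[17] = bBBBcABcBAaabBBbBCbCBa$  (last char: '$')
  sorted[18] = bBBbBCbCBa$bBBBcABcBAaa  (last char: 'a')
  sorted[19] = bBCbCBa$bBBBcABcBAaabBB  (last char: 'B')
  sorted[20] = bCBa$bBBBcABcBAaabBBbBC  (last char: 'C')
  sorted[21] = cABcBAaabBBbBCbCBa$bBBB  (last char: 'B')
  sorted[22] = cBAaabBBbBCbCBa$bBBBcAB  (last char: 'B')
Last column: acBcbbBbCBBAbBBAa$aBCBB
Original string S is at sorted index 17

Answer: acBcbbBbCBBAbBBAa$aBCBB
17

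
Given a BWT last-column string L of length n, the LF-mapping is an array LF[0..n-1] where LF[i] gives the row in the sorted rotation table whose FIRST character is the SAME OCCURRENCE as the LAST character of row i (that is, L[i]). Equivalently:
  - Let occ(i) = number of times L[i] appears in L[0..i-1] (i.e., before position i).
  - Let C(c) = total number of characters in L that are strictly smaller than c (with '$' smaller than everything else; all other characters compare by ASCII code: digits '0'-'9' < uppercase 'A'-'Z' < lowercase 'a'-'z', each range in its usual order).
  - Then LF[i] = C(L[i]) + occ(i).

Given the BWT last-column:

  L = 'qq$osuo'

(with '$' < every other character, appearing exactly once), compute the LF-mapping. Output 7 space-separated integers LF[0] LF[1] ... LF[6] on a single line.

Char counts: '$':1, 'o':2, 'q':2, 's':1, 'u':1
C (first-col start): C('$')=0, C('o')=1, C('q')=3, C('s')=5, C('u')=6
L[0]='q': occ=0, LF[0]=C('q')+0=3+0=3
L[1]='q': occ=1, LF[1]=C('q')+1=3+1=4
L[2]='$': occ=0, LF[2]=C('$')+0=0+0=0
L[3]='o': occ=0, LF[3]=C('o')+0=1+0=1
L[4]='s': occ=0, LF[4]=C('s')+0=5+0=5
L[5]='u': occ=0, LF[5]=C('u')+0=6+0=6
L[6]='o': occ=1, LF[6]=C('o')+1=1+1=2

Answer: 3 4 0 1 5 6 2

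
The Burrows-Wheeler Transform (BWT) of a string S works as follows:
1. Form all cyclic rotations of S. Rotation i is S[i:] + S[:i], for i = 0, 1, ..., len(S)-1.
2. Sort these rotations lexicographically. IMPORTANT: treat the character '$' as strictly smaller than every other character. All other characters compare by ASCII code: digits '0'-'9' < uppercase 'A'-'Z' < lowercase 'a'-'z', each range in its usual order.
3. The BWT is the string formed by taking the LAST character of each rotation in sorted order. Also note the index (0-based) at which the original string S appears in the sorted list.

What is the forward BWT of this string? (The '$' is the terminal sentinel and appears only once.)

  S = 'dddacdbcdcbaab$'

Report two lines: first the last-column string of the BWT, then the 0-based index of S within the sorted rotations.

All 15 rotations (rotation i = S[i:]+S[:i]):
  rot[0] = dddacdbcdcbaab$
  rot[1] = ddacdbcdcbaab$d
  rot[2] = dacdbcdcbaab$dd
  rot[3] = acdbcdcbaab$ddd
  rot[4] = cdbcdcbaab$ddda
  rot[5] = dbcdcbaab$dddac
  rot[6] = bcdcbaab$dddacd
  rot[7] = cdcbaab$dddacdb
  rot[8] = dcbaab$dddacdbc
  rot[9] = cbaab$dddacdbcd
  rot[10] = baab$dddacdbcdc
  rot[11] = aab$dddacdbcdcb
  rot[12] = ab$dddacdbcdcba
  rot[13] = b$dddacdbcdcbaa
  rot[14] = $dddacdbcdcbaab
Sorted (with $ < everything):
  sorted[0] = $dddacdbcdcbaab  (last char: 'b')
  sorted[1] = aab$dddacdbcdcb  (last char: 'b')
  sorted[2] = ab$dddacdbcdcba  (last char: 'a')
  sorted[3] = acdbcdcbaab$ddd  (last char: 'd')
  sorted[4] = b$dddacdbcdcbaa  (last char: 'a')
  sorted[5] = baab$dddacdbcdc  (last char: 'c')
  sorted[6] = bcdcbaab$dddacd  (last char: 'd')
  sorted[7] = cbaab$dddacdbcd  (last char: 'd')
  sorted[8] = cdbcdcbaab$ddda  (last char: 'a')
  sorted[9] = cdcbaab$dddacdb  (last char: 'b')
  sorted[10] = dacdbcdcbaab$dd  (last char: 'd')
  sorted[11] = dbcdcbaab$dddac  (last char: 'c')
  sorted[12] = dcbaab$dddacdbc  (last char: 'c')
  sorted[13] = ddacdbcdcbaab$d  (last char: 'd')
  sorted[14] = dddacdbcdcbaab$  (last char: '$')
Last column: bbadacddabdccd$
Original string S is at sorted index 14

Answer: bbadacddabdccd$
14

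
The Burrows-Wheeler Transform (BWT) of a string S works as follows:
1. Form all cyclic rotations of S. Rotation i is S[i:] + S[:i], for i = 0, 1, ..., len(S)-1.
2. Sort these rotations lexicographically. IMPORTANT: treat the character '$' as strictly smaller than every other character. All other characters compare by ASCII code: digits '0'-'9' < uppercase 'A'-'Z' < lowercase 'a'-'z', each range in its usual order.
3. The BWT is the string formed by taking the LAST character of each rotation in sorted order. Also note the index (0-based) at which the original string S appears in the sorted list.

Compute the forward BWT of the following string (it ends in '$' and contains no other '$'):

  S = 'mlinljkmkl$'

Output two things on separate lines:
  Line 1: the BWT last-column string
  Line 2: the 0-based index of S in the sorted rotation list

All 11 rotations (rotation i = S[i:]+S[:i]):
  rot[0] = mlinljkmkl$
  rot[1] = linljkmkl$m
  rot[2] = inljkmkl$ml
  rot[3] = nljkmkl$mli
  rot[4] = ljkmkl$mlin
  rot[5] = jkmkl$mlinl
  rot[6] = kmkl$mlinlj
  rot[7] = mkl$mlinljk
  rot[8] = kl$mlinljkm
  rot[9] = l$mlinljkmk
  rot[10] = $mlinljkmkl
Sorted (with $ < everything):
  sorted[0] = $mlinljkmkl  (last char: 'l')
  sorted[1] = inljkmkl$ml  (last char: 'l')
  sorted[2] = jkmkl$mlinl  (last char: 'l')
  sorted[3] = kl$mlinljkm  (last char: 'm')
  sorted[4] = kmkl$mlinlj  (last char: 'j')
  sorted[5] = l$mlinljkmk  (last char: 'k')
  sorted[6] = linljkmkl$m  (last char: 'm')
  sorted[7] = ljkmkl$mlin  (last char: 'n')
  sorted[8] = mkl$mlinljk  (last char: 'k')
  sorted[9] = mlinljkmkl$  (last char: '$')
  sorted[10] = nljkmkl$mli  (last char: 'i')
Last column: lllmjkmnk$i
Original string S is at sorted index 9

Answer: lllmjkmnk$i
9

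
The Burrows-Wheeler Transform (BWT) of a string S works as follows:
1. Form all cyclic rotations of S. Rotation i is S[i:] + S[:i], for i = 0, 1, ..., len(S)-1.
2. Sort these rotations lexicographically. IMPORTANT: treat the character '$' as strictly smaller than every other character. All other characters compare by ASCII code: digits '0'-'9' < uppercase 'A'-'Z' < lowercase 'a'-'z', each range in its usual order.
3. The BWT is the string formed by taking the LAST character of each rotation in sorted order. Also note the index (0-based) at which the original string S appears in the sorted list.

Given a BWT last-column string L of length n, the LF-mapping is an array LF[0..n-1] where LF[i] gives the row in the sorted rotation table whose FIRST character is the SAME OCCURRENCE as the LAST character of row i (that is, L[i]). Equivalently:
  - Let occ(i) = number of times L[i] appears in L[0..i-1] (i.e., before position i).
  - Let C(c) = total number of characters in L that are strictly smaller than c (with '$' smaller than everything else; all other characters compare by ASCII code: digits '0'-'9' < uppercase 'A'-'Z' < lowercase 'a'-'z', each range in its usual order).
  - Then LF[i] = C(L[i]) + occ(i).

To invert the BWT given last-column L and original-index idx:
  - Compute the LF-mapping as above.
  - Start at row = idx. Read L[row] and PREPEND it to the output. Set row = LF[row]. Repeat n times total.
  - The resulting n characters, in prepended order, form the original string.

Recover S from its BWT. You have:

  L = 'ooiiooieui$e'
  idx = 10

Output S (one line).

LF mapping: 7 8 3 4 9 10 5 1 11 6 0 2
Walk LF starting at row 10, prepending L[row]:
  step 1: row=10, L[10]='$', prepend. Next row=LF[10]=0
  step 2: row=0, L[0]='o', prepend. Next row=LF[0]=7
  step 3: row=7, L[7]='e', prepend. Next row=LF[7]=1
  step 4: row=1, L[1]='o', prepend. Next row=LF[1]=8
  step 5: row=8, L[8]='u', prepend. Next row=LF[8]=11
  step 6: row=11, L[11]='e', prepend. Next row=LF[11]=2
  step 7: row=2, L[2]='i', prepend. Next row=LF[2]=3
  step 8: row=3, L[3]='i', prepend. Next row=LF[3]=4
  step 9: row=4, L[4]='o', prepend. Next row=LF[4]=9
  step 10: row=9, L[9]='i', prepend. Next row=LF[9]=6
  step 11: row=6, L[6]='i', prepend. Next row=LF[6]=5
  step 12: row=5, L[5]='o', prepend. Next row=LF[5]=10
Reversed output: oiioiieuoeo$

Answer: oiioiieuoeo$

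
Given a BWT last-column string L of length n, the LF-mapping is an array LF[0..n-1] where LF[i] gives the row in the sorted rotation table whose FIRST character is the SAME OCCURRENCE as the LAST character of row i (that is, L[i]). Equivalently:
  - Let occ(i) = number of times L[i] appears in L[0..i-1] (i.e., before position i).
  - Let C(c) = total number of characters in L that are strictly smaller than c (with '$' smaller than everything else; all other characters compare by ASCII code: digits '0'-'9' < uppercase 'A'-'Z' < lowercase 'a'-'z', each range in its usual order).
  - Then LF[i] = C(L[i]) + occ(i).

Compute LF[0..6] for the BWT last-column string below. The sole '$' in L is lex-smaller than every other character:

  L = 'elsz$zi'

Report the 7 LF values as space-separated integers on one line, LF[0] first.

Answer: 1 3 4 5 0 6 2

Derivation:
Char counts: '$':1, 'e':1, 'i':1, 'l':1, 's':1, 'z':2
C (first-col start): C('$')=0, C('e')=1, C('i')=2, C('l')=3, C('s')=4, C('z')=5
L[0]='e': occ=0, LF[0]=C('e')+0=1+0=1
L[1]='l': occ=0, LF[1]=C('l')+0=3+0=3
L[2]='s': occ=0, LF[2]=C('s')+0=4+0=4
L[3]='z': occ=0, LF[3]=C('z')+0=5+0=5
L[4]='$': occ=0, LF[4]=C('$')+0=0+0=0
L[5]='z': occ=1, LF[5]=C('z')+1=5+1=6
L[6]='i': occ=0, LF[6]=C('i')+0=2+0=2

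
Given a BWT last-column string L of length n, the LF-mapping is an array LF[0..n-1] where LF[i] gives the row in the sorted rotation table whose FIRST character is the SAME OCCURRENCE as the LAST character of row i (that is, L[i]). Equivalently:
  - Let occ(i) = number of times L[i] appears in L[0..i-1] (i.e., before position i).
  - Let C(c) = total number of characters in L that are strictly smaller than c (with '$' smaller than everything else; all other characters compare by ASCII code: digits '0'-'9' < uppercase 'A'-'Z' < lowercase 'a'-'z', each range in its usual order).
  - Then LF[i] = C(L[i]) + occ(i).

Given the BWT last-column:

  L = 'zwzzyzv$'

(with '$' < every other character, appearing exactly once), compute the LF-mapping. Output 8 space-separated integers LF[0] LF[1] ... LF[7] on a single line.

Answer: 4 2 5 6 3 7 1 0

Derivation:
Char counts: '$':1, 'v':1, 'w':1, 'y':1, 'z':4
C (first-col start): C('$')=0, C('v')=1, C('w')=2, C('y')=3, C('z')=4
L[0]='z': occ=0, LF[0]=C('z')+0=4+0=4
L[1]='w': occ=0, LF[1]=C('w')+0=2+0=2
L[2]='z': occ=1, LF[2]=C('z')+1=4+1=5
L[3]='z': occ=2, LF[3]=C('z')+2=4+2=6
L[4]='y': occ=0, LF[4]=C('y')+0=3+0=3
L[5]='z': occ=3, LF[5]=C('z')+3=4+3=7
L[6]='v': occ=0, LF[6]=C('v')+0=1+0=1
L[7]='$': occ=0, LF[7]=C('$')+0=0+0=0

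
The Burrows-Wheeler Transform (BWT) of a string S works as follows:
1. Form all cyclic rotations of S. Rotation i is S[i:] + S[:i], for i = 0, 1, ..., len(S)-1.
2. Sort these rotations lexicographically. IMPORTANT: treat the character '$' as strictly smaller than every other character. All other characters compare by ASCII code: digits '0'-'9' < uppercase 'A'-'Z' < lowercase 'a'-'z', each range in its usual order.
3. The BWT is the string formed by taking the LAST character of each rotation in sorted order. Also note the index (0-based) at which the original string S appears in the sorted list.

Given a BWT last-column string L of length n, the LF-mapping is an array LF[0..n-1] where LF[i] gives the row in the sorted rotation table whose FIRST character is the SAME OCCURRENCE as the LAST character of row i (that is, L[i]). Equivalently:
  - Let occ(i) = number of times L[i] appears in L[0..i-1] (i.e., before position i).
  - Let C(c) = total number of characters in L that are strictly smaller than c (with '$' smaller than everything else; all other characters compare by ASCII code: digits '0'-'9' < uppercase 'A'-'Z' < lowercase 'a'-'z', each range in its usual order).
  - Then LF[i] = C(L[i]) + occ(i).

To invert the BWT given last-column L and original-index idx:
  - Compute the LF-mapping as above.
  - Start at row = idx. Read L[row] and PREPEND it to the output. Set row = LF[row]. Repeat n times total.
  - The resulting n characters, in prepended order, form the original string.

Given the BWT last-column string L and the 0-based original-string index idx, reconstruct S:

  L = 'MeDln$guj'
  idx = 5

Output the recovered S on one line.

Answer: jungleDM$

Derivation:
LF mapping: 2 3 1 6 7 0 4 8 5
Walk LF starting at row 5, prepending L[row]:
  step 1: row=5, L[5]='$', prepend. Next row=LF[5]=0
  step 2: row=0, L[0]='M', prepend. Next row=LF[0]=2
  step 3: row=2, L[2]='D', prepend. Next row=LF[2]=1
  step 4: row=1, L[1]='e', prepend. Next row=LF[1]=3
  step 5: row=3, L[3]='l', prepend. Next row=LF[3]=6
  step 6: row=6, L[6]='g', prepend. Next row=LF[6]=4
  step 7: row=4, L[4]='n', prepend. Next row=LF[4]=7
  step 8: row=7, L[7]='u', prepend. Next row=LF[7]=8
  step 9: row=8, L[8]='j', prepend. Next row=LF[8]=5
Reversed output: jungleDM$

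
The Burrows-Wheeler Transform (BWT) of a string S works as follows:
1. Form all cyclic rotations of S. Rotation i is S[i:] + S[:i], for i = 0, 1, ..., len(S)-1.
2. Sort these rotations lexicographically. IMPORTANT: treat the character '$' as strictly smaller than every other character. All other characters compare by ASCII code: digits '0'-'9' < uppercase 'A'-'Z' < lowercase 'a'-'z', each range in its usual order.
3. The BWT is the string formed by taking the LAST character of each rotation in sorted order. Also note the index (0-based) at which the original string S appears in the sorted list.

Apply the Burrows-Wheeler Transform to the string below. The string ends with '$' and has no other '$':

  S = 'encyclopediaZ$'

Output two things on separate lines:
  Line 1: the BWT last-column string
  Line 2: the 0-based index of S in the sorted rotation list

All 14 rotations (rotation i = S[i:]+S[:i]):
  rot[0] = encyclopediaZ$
  rot[1] = ncyclopediaZ$e
  rot[2] = cyclopediaZ$en
  rot[3] = yclopediaZ$enc
  rot[4] = clopediaZ$ency
  rot[5] = lopediaZ$encyc
  rot[6] = opediaZ$encycl
  rot[7] = pediaZ$encyclo
  rot[8] = ediaZ$encyclop
  rot[9] = diaZ$encyclope
  rot[10] = iaZ$encycloped
  rot[11] = aZ$encyclopedi
  rot[12] = Z$encyclopedia
  rot[13] = $encyclopediaZ
Sorted (with $ < everything):
  sorted[0] = $encyclopediaZ  (last char: 'Z')
  sorted[1] = Z$encyclopedia  (last char: 'a')
  sorted[2] = aZ$encyclopedi  (last char: 'i')
  sorted[3] = clopediaZ$ency  (last char: 'y')
  sorted[4] = cyclopediaZ$en  (last char: 'n')
  sorted[5] = diaZ$encyclope  (last char: 'e')
  sorted[6] = ediaZ$encyclop  (last char: 'p')
  sorted[7] = encyclopediaZ$  (last char: '$')
  sorted[8] = iaZ$encycloped  (last char: 'd')
  sorted[9] = lopediaZ$encyc  (last char: 'c')
  sorted[10] = ncyclopediaZ$e  (last char: 'e')
  sorted[11] = opediaZ$encycl  (last char: 'l')
  sorted[12] = pediaZ$encyclo  (last char: 'o')
  sorted[13] = yclopediaZ$enc  (last char: 'c')
Last column: Zaiynep$dceloc
Original string S is at sorted index 7

Answer: Zaiynep$dceloc
7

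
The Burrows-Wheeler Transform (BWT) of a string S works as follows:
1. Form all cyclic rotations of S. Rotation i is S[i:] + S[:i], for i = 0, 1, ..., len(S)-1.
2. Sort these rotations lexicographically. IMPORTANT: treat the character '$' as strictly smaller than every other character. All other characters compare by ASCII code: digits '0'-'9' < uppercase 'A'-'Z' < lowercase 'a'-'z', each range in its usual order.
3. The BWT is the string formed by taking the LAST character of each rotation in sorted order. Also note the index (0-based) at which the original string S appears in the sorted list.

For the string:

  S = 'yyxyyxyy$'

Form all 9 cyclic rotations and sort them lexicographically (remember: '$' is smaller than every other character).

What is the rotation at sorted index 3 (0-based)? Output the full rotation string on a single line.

Answer: y$yyxyyxy

Derivation:
All 9 rotations (rotation i = S[i:]+S[:i]):
  rot[0] = yyxyyxyy$
  rot[1] = yxyyxyy$y
  rot[2] = xyyxyy$yy
  rot[3] = yyxyy$yyx
  rot[4] = yxyy$yyxy
  rot[5] = xyy$yyxyy
  rot[6] = yy$yyxyyx
  rot[7] = y$yyxyyxy
  rot[8] = $yyxyyxyy
Sorted (with $ < everything):
  sorted[0] = $yyxyyxyy
  sorted[1] = xyy$yyxyy
  sorted[2] = xyyxyy$yy
  sorted[3] = y$yyxyyxy
  sorted[4] = yxyy$yyxy
  sorted[5] = yxyyxyy$y
  sorted[6] = yy$yyxyyx
  sorted[7] = yyxyy$yyx
  sorted[8] = yyxyyxyy$
sorted[3] = y$yyxyyxy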